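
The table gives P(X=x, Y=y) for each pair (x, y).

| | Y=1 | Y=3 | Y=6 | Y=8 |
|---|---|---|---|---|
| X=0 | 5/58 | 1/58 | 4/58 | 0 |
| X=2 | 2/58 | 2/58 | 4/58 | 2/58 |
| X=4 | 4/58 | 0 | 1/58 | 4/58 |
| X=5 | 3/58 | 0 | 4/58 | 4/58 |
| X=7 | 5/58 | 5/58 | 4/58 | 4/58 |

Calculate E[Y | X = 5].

P(X = 5) = 11/58.
Σ Y·P over the event = 1·(3/58) + 6·(4/58) + 8·(4/58) = 59/58.
E[Y | X = 5] = (59/58) / (11/58) = 59/11.

59/11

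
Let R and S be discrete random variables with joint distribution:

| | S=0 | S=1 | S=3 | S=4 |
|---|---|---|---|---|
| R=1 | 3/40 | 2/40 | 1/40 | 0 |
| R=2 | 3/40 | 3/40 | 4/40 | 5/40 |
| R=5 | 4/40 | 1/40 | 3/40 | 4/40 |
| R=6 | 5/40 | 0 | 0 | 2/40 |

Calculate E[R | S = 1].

P(S = 1) = 3/20.
Σ R·P over the event = 1·(2/40) + 2·(3/40) + 5·(1/40) = 13/40.
E[R | S = 1] = (13/40) / (3/20) = 13/6.

13/6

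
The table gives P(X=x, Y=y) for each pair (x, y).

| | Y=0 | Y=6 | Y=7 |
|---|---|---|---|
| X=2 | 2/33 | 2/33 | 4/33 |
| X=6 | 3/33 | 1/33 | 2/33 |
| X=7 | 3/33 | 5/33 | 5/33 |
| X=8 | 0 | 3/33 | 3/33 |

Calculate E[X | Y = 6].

P(Y = 6) = 1/3.
Σ X·P over the event = 2·(2/33) + 6·(1/33) + 7·(5/33) + 8·(3/33) = 23/11.
E[X | Y = 6] = (23/11) / (1/3) = 69/11.

69/11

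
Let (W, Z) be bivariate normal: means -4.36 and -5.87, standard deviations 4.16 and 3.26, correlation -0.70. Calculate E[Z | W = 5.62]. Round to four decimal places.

E[Z | W=x] = μ_Z + ρ(σ_Z/σ_W)(x − μ_W) for jointly normal variables.
E[Z | W=5.62] = -5.87 + (-0.70)·(3.26/4.16)·(5.62 − (-4.36)) = -5.87 + (-0.54856)·(9.98) = -11.3446.

-11.3446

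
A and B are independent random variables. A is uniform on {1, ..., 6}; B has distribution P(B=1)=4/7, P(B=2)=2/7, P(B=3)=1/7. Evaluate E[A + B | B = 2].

P(B = 2) = 2/7.
Summing (A+B)·P(x,y) over outcomes with B = 2 gives 11/7.
E[A + B | B = 2] = (11/7) / (2/7) = 11/2.

11/2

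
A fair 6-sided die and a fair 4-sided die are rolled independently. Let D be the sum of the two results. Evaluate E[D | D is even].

P(D is even) = 1/2.
Σ over the event: 2·1/24 + 4·1/8 + 6·1/6 + 8·1/8 + 10·1/24 = 3.
E[D | D is even] = (3) / (1/2) = 6.

6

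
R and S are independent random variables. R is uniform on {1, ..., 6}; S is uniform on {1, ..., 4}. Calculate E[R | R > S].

32/7

P(R > S) = 7/12.
Summing R·P(x,y) over outcomes with R > S gives 8/3.
E[R | R > S] = (8/3) / (7/12) = 32/7.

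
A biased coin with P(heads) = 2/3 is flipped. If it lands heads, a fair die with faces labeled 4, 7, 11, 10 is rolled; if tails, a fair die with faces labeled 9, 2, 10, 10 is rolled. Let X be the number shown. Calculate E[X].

E[X | heads] = (4+7+11+10)/4 = 8.
E[X | tails] = (9+2+10+10)/4 = 31/4.
E[X] = (2/3)·(8) + (1/3)·(31/4) = 95/12.

95/12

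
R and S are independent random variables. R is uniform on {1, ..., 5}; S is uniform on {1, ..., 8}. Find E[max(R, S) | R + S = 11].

Outcomes with R + S = 11: (3,8), (4,7), (5,6), each with probability 1/40.
E[max(R, S) | R + S = 11] = (8 + 7 + 6) / 3 = 7.

7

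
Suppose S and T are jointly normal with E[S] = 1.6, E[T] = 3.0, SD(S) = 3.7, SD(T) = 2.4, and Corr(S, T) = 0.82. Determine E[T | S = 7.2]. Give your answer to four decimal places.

5.9786

For a bivariate normal, E[T | S=x] = μ_T + ρ·(σ_T/σ_S)·(x − μ_S).
E[T | S=7.2] = 3.0 + (0.82)·(2.4/3.7)·(7.2 − (1.6)) = 3.0 + (0.53189)·(5.6) = 5.9786.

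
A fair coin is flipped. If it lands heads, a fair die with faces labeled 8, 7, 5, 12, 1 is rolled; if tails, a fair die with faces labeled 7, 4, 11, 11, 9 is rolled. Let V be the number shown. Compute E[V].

E[V | heads] = (8+7+5+12+1)/5 = 33/5.
E[V | tails] = (7+4+11+11+9)/5 = 42/5.
E[V] = (1/2)·(33/5) + (1/2)·(42/5) = 15/2.

15/2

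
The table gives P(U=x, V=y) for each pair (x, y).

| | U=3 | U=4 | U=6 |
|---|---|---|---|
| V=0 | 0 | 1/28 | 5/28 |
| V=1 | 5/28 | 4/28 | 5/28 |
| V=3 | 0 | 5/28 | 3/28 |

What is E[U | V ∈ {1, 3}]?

P(V ∈ {1, 3}) = 11/14.
Σ U·P over the event = 3·(5/28) + 4·(4/28) + 4·(5/28) + 6·(5/28) + 6·(3/28) = 99/28.
E[U | V ∈ {1, 3}] = (99/28) / (11/14) = 9/2.

9/2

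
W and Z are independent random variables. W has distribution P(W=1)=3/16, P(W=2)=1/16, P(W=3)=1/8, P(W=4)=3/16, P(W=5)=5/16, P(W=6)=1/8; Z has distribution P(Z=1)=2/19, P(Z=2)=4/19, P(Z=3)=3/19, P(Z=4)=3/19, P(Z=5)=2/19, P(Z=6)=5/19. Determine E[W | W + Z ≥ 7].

449/102

P(W + Z ≥ 7) = 51/76.
Summing W·P(x,y) over outcomes with W + Z ≥ 7 gives 449/152.
E[W | W + Z ≥ 7] = (449/152) / (51/76) = 449/102.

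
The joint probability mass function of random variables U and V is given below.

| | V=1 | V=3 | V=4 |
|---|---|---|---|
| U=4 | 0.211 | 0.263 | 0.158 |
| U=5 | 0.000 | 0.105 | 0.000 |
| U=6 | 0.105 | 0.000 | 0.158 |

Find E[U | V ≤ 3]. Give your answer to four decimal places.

4.4605

P(V ≤ 3) = 0.684.
Σ U·P over the event = 4·(0.211) + 4·(0.263) + 5·(0.105) + 6·(0.105) = 3.051.
E[U | V ≤ 3] = (3.051) / (0.684) = 4.4605.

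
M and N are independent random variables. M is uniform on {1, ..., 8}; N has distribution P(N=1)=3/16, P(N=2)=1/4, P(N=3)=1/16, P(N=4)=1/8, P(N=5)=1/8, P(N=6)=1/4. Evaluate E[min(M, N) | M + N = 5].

P(M + N = 5) = 5/64.
Summing min(M,N)·P(x,y) over outcomes with M + N = 5 gives 15/128.
E[min(M, N) | M + N = 5] = (15/128) / (5/64) = 3/2.

3/2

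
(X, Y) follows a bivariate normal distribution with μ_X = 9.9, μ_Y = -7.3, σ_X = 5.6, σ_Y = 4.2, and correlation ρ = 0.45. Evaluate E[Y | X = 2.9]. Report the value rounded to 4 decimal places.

The regression of Y on X has slope ρ·σ_Y/σ_X and passes through (μ_X, μ_Y).
E[Y | X=2.9] = -7.3 + (0.45)·(4.2/5.6)·(2.9 − (9.9)) = -7.3 + (0.3375)·(-7) = -9.6625.

-9.6625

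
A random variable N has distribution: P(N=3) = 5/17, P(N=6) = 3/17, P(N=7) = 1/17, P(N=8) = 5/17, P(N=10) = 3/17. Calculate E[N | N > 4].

95/12

P(N > 4) = 12/17.
Σ over the event: 6·3/17 + 7·1/17 + 8·5/17 + 10·3/17 = 95/17.
E[N | N > 4] = (95/17) / (12/17) = 95/12.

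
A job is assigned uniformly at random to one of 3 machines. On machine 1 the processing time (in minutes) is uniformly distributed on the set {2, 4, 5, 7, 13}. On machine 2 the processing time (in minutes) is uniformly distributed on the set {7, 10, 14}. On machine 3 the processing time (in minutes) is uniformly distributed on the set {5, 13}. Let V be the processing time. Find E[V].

E[V | machine 1] = (2+4+5+7+13)/5 = 31/5.
E[V | machine 2] = (7+10+14)/3 = 31/3.
E[V | machine 3] = (5+13)/2 = 9.
E[V] = (1/3)·(31/5) + (1/3)·(31/3) + (1/3)·(9) = 383/45.

383/45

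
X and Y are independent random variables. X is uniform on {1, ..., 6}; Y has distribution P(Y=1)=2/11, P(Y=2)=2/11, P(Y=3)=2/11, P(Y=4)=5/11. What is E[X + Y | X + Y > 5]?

P(X + Y > 5) = 43/66.
Summing (X+Y)·P(x,y) over outcomes with X + Y > 5 gives 164/33.
E[X + Y | X + Y > 5] = (164/33) / (43/66) = 328/43.

328/43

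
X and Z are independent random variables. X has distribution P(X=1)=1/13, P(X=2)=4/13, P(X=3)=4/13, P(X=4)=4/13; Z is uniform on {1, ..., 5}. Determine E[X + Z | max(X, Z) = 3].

84/17

P(max(X, Z) = 3) = 17/65.
Summing (X+Z)·P(x,y) over outcomes with max(X, Z) = 3 gives 84/65.
E[X + Z | max(X, Z) = 3] = (84/65) / (17/65) = 84/17.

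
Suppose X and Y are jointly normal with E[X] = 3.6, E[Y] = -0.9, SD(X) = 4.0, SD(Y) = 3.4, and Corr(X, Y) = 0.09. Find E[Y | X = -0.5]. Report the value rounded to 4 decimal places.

The regression of Y on X has slope ρ·σ_Y/σ_X and passes through (μ_X, μ_Y).
E[Y | X=-0.5] = -0.9 + (0.09)·(3.4/4.0)·(-0.5 − (3.6)) = -0.9 + (0.0765)·(-4.1) = -1.2137.

-1.2137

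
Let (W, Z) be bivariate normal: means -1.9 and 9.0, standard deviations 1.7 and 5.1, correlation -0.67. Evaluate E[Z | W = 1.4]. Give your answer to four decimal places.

2.3670

For a bivariate normal, E[Z | W=x] = μ_Z + ρ·(σ_Z/σ_W)·(x − μ_W).
E[Z | W=1.4] = 9.0 + (-0.67)·(5.1/1.7)·(1.4 − (-1.9)) = 9.0 + (-2.01)·(3.3) = 2.3670.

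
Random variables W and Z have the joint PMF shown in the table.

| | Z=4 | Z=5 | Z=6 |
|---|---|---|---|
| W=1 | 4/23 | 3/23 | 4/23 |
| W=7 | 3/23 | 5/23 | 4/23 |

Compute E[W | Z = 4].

25/7

P(Z = 4) = 7/23.
Σ W·P over the event = 1·(4/23) + 7·(3/23) = 25/23.
E[W | Z = 4] = (25/23) / (7/23) = 25/7.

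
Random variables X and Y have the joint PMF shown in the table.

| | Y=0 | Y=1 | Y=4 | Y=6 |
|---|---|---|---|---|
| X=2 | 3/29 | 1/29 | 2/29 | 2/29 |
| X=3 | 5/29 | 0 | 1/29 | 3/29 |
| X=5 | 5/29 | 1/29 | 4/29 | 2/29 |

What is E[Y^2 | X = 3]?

P(X = 3) = 9/29.
Σ Y^2·P over the event = 0·(5/29) + 16·(1/29) + 36·(3/29) = 124/29.
E[Y^2 | X = 3] = (124/29) / (9/29) = 124/9.

124/9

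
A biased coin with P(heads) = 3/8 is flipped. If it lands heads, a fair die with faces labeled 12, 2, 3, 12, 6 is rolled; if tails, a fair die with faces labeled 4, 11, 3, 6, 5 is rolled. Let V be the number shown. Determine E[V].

E[V | heads] = (12+2+3+12+6)/5 = 7.
E[V | tails] = (4+11+3+6+5)/5 = 29/5.
By the law of total expectation,
E[V] = (3/8)·(7) + (5/8)·(29/5) = 25/4.

25/4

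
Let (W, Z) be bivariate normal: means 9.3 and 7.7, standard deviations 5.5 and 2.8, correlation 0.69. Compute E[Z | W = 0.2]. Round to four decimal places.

For a bivariate normal, E[Z | W=x] = μ_Z + ρ·(σ_Z/σ_W)·(x − μ_W).
E[Z | W=0.2] = 7.7 + (0.69)·(2.8/5.5)·(0.2 − (9.3)) = 7.7 + (0.35127)·(-9.1) = 4.5034.

4.5034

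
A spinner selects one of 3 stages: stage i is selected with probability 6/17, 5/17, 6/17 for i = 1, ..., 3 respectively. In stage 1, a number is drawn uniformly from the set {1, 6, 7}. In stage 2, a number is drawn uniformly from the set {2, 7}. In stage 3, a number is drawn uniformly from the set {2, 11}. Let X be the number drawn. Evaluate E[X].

E[X | stage 1] = (1+6+7)/3 = 14/3.
E[X | stage 2] = (2+7)/2 = 9/2.
E[X | stage 3] = (2+11)/2 = 13/2.
By the law of total expectation,
E[X] = (6/17)·(14/3) + (5/17)·(9/2) + (6/17)·(13/2) = 179/34.

179/34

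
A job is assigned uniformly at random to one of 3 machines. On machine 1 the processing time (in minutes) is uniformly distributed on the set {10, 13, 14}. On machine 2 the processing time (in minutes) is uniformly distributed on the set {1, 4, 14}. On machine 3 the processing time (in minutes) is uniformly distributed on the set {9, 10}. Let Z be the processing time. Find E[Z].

169/18

E[Z | machine 1] = (10+13+14)/3 = 37/3.
E[Z | machine 2] = (1+4+14)/3 = 19/3.
E[Z | machine 3] = (9+10)/2 = 19/2.
By the law of total expectation,
E[Z] = (1/3)·(37/3) + (1/3)·(19/3) + (1/3)·(19/2) = 169/18.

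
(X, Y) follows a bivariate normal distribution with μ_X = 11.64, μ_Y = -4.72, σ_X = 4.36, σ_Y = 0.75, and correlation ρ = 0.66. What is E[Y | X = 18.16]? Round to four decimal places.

The regression of Y on X has slope ρ·σ_Y/σ_X and passes through (μ_X, μ_Y).
E[Y | X=18.16] = -4.72 + (0.66)·(0.75/4.36)·(18.16 − (11.64)) = -4.72 + (0.11353)·(6.52) = -3.9798.

-3.9798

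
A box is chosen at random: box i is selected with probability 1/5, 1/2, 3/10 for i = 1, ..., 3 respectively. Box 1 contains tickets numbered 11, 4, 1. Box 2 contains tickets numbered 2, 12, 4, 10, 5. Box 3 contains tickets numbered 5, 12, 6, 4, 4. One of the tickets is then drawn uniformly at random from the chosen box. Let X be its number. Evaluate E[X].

E[X | box 1] = (11+4+1)/3 = 16/3.
E[X | box 2] = (2+12+4+10+5)/5 = 33/5.
E[X | box 3] = (5+12+6+4+4)/5 = 31/5.
By the law of total expectation,
E[X] = (1/5)·(16/3) + (1/2)·(33/5) + (3/10)·(31/5) = 467/75.

467/75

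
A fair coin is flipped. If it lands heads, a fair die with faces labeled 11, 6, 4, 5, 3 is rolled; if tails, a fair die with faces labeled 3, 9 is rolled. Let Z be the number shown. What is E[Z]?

59/10

E[Z | heads] = (11+6+4+5+3)/5 = 29/5.
E[Z | tails] = (3+9)/2 = 6.
By the law of total expectation,
E[Z] = (1/2)·(29/5) + (1/2)·(6) = 59/10.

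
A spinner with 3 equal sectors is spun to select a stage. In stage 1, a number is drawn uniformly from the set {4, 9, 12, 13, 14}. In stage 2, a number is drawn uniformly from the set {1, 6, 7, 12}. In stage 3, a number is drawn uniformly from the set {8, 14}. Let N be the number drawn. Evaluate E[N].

E[N | stage 1] = (4+9+12+13+14)/5 = 52/5.
E[N | stage 2] = (1+6+7+12)/4 = 13/2.
E[N | stage 3] = (8+14)/2 = 11.
By the law of total expectation,
E[N] = (1/3)·(52/5) + (1/3)·(13/2) + (1/3)·(11) = 93/10.

93/10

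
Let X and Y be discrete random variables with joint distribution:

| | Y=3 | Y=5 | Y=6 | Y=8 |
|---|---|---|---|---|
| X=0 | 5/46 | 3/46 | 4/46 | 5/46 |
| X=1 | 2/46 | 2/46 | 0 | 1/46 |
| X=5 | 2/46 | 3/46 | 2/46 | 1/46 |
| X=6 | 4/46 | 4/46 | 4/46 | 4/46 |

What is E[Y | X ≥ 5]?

P(X ≥ 5) = 12/23.
Σ Y·P over the event = 3·(2/46) + 5·(3/46) + 6·(2/46) + 8·(1/46) + 3·(4/46) + 5·(4/46) + 6·(4/46) + 8·(4/46) = 129/46.
E[Y | X ≥ 5] = (129/46) / (12/23) = 43/8.

43/8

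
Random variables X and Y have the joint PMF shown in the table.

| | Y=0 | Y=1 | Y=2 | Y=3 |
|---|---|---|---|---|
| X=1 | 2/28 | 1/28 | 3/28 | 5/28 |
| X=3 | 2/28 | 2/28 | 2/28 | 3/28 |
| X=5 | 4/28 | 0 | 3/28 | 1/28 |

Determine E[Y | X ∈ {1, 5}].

P(X ∈ {1, 5}) = 19/28.
Σ Y·P over the event = 0·(2/28) + 1·(1/28) + 2·(3/28) + 3·(5/28) + 0·(4/28) + 2·(3/28) + 3·(1/28) = 31/28.
E[Y | X ∈ {1, 5}] = (31/28) / (19/28) = 31/19.

31/19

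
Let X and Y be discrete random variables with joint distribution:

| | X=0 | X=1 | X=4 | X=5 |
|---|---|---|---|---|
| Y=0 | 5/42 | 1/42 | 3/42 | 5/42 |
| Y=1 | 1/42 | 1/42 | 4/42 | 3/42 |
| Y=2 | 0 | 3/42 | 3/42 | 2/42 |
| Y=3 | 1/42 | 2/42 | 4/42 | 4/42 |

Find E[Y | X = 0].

P(X = 0) = 1/6.
Σ Y·P over the event = 0·(5/42) + 1·(1/42) + 3·(1/42) = 2/21.
E[Y | X = 0] = (2/21) / (1/6) = 4/7.

4/7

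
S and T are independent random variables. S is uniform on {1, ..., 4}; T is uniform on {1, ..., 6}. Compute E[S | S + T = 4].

2

Outcomes with S + T = 4: (1,3), (2,2), (3,1), each with probability 1/24.
E[S | S + T = 4] = (1 + 2 + 3) / 3 = 2.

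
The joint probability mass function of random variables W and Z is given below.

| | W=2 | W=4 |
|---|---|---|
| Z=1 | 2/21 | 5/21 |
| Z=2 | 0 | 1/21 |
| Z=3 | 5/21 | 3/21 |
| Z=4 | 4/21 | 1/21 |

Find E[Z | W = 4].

2

P(W = 4) = 10/21.
Summing Z·P(W=x,Z=y) over the conditioning event gives 20/21.
E[Z | W = 4] = (20/21) / (10/21) = 2.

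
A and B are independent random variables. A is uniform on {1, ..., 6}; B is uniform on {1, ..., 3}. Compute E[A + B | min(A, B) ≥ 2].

13/2

P(min(A, B) ≥ 2) = 5/9.
Summing (A+B)·P(x,y) over outcomes with min(A, B) ≥ 2 gives 65/18.
E[A + B | min(A, B) ≥ 2] = (65/18) / (5/9) = 13/2.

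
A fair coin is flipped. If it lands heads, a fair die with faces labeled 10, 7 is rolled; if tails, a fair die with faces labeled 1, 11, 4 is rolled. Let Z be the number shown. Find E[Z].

83/12

E[Z | heads] = (10+7)/2 = 17/2.
E[Z | tails] = (1+11+4)/3 = 16/3.
By the law of total expectation,
E[Z] = (1/2)·(17/2) + (1/2)·(16/3) = 83/12.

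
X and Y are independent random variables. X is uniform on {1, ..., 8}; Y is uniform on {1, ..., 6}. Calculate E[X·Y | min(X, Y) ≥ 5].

143/4

Outcomes with min(X, Y) ≥ 5: (5,5), (5,6), (6,5), (6,6), (7,5), (7,6), (8,5), (8,6), each with probability 1/48.
E[X·Y | min(X, Y) ≥ 5] = (25 + 30 + 30 + 36 + 35 + 42 + 40 + 48) / 8 = 143/4.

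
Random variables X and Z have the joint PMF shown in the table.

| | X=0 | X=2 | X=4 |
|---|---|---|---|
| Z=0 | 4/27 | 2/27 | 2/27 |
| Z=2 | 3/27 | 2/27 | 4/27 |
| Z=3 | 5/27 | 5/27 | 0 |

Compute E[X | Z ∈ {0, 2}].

P(Z ∈ {0, 2}) = 17/27.
Summing X·P(X=x,Z=y) over the conditioning event gives 32/27.
E[X | Z ∈ {0, 2}] = (32/27) / (17/27) = 32/17.

32/17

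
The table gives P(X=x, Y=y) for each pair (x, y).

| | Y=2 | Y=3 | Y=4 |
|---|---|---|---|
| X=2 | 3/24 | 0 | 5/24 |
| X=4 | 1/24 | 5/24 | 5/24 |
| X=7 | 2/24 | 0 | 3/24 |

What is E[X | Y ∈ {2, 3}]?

P(Y ∈ {2, 3}) = 11/24.
Σ X·P over the event = 2·(3/24) + 4·(1/24) + 4·(5/24) + 7·(2/24) = 11/6.
E[X | Y ∈ {2, 3}] = (11/6) / (11/24) = 4.

4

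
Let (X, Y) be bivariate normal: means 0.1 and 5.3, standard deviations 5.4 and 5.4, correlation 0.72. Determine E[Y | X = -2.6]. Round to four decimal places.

The regression of Y on X has slope ρ·σ_Y/σ_X and passes through (μ_X, μ_Y).
E[Y | X=-2.6] = 5.3 + (0.72)·(5.4/5.4)·(-2.6 − (0.1)) = 5.3 + (0.72)·(-2.7) = 3.3560.

3.3560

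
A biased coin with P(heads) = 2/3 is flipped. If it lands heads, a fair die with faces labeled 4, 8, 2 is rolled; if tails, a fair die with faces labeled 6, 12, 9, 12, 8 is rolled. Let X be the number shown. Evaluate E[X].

281/45

E[X | heads] = (4+8+2)/3 = 14/3.
E[X | tails] = (6+12+9+12+8)/5 = 47/5.
E[X] = (2/3)·(14/3) + (1/3)·(47/5) = 281/45.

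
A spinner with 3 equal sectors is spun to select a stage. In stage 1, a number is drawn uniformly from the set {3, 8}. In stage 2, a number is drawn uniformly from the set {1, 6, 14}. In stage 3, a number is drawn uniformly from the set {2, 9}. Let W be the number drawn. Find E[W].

6

E[W | stage 1] = (3+8)/2 = 11/2.
E[W | stage 2] = (1+6+14)/3 = 7.
E[W | stage 3] = (2+9)/2 = 11/2.
E[W] = (1/3)·(11/2) + (1/3)·(7) + (1/3)·(11/2) = 6.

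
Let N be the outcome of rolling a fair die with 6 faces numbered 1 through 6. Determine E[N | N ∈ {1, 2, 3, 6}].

P(N ∈ {1, 2, 3, 6}) = 2/3.
Σ over the event: 1·1/6 + 2·1/6 + 3·1/6 + 6·1/6 = 2.
E[N | N ∈ {1, 2, 3, 6}] = (2) / (2/3) = 3.

3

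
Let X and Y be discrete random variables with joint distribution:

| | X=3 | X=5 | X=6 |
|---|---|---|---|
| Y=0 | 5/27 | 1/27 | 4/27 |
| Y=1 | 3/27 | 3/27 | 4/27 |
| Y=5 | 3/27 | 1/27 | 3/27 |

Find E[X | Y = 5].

P(Y = 5) = 7/27.
Σ X·P over the event = 3·(3/27) + 5·(1/27) + 6·(3/27) = 32/27.
E[X | Y = 5] = (32/27) / (7/27) = 32/7.

32/7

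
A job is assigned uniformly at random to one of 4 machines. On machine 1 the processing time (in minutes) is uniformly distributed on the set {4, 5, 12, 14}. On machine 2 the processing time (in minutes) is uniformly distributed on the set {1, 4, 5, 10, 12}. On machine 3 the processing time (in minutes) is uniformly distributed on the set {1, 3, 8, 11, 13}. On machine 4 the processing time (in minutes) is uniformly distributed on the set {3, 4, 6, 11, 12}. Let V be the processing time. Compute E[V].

591/80

E[V | machine 1] = (4+5+12+14)/4 = 35/4.
E[V | machine 2] = (1+4+5+10+12)/5 = 32/5.
E[V | machine 3] = (1+3+8+11+13)/5 = 36/5.
E[V | machine 4] = (3+4+6+11+12)/5 = 36/5.
By the law of total expectation,
E[V] = (1/4)·(35/4) + (1/4)·(32/5) + (1/4)·(36/5) + (1/4)·(36/5) = 591/80.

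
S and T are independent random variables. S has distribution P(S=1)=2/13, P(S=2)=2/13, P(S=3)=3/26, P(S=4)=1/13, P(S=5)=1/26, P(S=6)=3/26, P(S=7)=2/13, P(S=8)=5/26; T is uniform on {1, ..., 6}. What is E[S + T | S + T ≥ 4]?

617/72

P(S + T ≥ 4) = 12/13.
Summing (S+T)·P(x,y) over outcomes with S + T ≥ 4 gives 617/78.
E[S + T | S + T ≥ 4] = (617/78) / (12/13) = 617/72.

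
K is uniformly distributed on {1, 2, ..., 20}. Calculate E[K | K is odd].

10

Given K is odd, K is equally likely to be any of {1, 3, 5, 7, 9, 11, 13, 15, 17, 19}.
E[K | K is odd] = (1 + 3 + 5 + 7 + 9 + 11 + 13 + 15 + 17 + 19) / 10 = 10.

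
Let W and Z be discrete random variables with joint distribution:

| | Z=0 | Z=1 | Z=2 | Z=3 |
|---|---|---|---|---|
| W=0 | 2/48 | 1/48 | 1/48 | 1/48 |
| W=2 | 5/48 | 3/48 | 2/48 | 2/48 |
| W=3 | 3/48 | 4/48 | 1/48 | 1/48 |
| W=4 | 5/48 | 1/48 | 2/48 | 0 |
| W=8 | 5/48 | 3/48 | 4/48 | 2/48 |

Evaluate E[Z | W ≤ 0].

6/5

P(W ≤ 0) = 5/48.
Summing Z·P(W=x,Z=y) over the conditioning event gives 1/8.
E[Z | W ≤ 0] = (1/8) / (5/48) = 6/5.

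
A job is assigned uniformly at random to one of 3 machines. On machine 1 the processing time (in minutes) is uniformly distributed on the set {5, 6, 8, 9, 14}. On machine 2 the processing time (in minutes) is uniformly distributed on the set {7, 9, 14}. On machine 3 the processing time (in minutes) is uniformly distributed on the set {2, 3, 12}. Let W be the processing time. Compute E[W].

361/45

E[W | machine 1] = (5+6+8+9+14)/5 = 42/5.
E[W | machine 2] = (7+9+14)/3 = 10.
E[W | machine 3] = (2+3+12)/3 = 17/3.
By the law of total expectation,
E[W] = (1/3)·(42/5) + (1/3)·(10) + (1/3)·(17/3) = 361/45.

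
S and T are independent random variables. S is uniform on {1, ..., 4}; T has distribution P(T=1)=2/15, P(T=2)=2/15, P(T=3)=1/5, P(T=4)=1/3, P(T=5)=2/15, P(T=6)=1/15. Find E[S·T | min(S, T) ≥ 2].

147/13

P(min(S, T) ≥ 2) = 13/20.
Summing ST·P(x,y) over outcomes with min(S, T) ≥ 2 gives 147/20.
E[S·T | min(S, T) ≥ 2] = (147/20) / (13/20) = 147/13.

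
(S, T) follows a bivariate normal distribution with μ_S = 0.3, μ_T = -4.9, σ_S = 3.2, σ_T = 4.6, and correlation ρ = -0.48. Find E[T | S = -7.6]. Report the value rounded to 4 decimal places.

0.5510

For a bivariate normal, E[T | S=x] = μ_T + ρ·(σ_T/σ_S)·(x − μ_S).
E[T | S=-7.6] = -4.9 + (-0.48)·(4.6/3.2)·(-7.6 − (0.3)) = -4.9 + (-0.69)·(-7.9) = 0.5510.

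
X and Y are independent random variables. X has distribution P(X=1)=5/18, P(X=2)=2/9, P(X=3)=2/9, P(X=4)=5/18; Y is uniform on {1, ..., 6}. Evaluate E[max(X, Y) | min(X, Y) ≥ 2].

P(min(X, Y) ≥ 2) = 65/108.
Summing max(X,Y)·P(x,y) over outcomes with min(X, Y) ≥ 2 gives 31/12.
E[max(X, Y) | min(X, Y) ≥ 2] = (31/12) / (65/108) = 279/65.

279/65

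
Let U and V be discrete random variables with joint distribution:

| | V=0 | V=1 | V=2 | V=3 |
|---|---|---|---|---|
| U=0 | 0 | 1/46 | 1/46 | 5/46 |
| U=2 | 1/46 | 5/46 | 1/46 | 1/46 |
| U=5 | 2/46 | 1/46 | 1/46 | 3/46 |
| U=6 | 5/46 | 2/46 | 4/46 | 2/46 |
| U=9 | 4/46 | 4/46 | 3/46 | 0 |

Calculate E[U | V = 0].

13/2

P(V = 0) = 6/23.
Σ U·P over the event = 2·(1/46) + 5·(2/46) + 6·(5/46) + 9·(4/46) = 39/23.
E[U | V = 0] = (39/23) / (6/23) = 13/2.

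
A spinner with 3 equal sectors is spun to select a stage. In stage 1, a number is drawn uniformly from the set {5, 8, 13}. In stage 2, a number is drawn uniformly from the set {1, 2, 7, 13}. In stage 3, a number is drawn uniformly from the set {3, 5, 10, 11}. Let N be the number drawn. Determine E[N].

E[N | stage 1] = (5+8+13)/3 = 26/3.
E[N | stage 2] = (1+2+7+13)/4 = 23/4.
E[N | stage 3] = (3+5+10+11)/4 = 29/4.
By the law of total expectation,
E[N] = (1/3)·(26/3) + (1/3)·(23/4) + (1/3)·(29/4) = 65/9.

65/9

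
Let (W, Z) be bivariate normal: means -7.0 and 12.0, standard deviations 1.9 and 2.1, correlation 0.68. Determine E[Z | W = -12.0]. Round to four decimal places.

E[Z | W=x] = μ_Z + ρ(σ_Z/σ_W)(x − μ_W) for jointly normal variables.
E[Z | W=-12.0] = 12.0 + (0.68)·(2.1/1.9)·(-12.0 − (-7.0)) = 12.0 + (0.75158)·(-5) = 8.2421.

8.2421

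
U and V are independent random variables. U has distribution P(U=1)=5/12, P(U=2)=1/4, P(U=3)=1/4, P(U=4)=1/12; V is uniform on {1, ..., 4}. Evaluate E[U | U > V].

3

P(U > V) = 1/4.
Summing U·P(x,y) over outcomes with U > V gives 3/4.
E[U | U > V] = (3/4) / (1/4) = 3.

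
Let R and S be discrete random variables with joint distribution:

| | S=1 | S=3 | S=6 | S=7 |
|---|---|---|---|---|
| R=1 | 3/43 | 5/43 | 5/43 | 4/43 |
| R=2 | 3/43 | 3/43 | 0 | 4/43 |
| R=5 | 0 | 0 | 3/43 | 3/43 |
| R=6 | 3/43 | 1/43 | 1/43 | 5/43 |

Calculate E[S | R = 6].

P(R = 6) = 10/43.
Σ S·P over the event = 1·(3/43) + 3·(1/43) + 6·(1/43) + 7·(5/43) = 47/43.
E[S | R = 6] = (47/43) / (10/43) = 47/10.

47/10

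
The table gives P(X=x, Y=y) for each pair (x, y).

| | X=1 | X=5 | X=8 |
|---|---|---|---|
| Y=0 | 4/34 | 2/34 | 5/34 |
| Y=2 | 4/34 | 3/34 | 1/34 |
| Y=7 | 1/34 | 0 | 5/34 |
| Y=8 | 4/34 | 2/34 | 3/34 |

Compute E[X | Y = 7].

P(Y = 7) = 3/17.
Σ X·P over the event = 1·(1/34) + 8·(5/34) = 41/34.
E[X | Y = 7] = (41/34) / (3/17) = 41/6.

41/6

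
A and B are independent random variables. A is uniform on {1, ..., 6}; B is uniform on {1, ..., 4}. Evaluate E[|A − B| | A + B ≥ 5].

19/9

P(A + B ≥ 5) = 3/4.
Summing |A−B|·P(x,y) over outcomes with A + B ≥ 5 gives 19/12.
E[|A − B| | A + B ≥ 5] = (19/12) / (3/4) = 19/9.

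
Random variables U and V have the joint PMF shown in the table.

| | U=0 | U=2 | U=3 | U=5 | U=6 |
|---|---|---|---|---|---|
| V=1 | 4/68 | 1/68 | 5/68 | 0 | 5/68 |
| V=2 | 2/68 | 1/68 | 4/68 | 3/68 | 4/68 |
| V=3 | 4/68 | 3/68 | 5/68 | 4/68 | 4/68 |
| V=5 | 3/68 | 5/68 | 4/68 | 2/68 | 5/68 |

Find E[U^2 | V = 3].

P(V = 3) = 5/17.
Σ U^2·P over the event = 0·(4/68) + 4·(3/68) + 9·(5/68) + 25·(4/68) + 36·(4/68) = 301/68.
E[U^2 | V = 3] = (301/68) / (5/17) = 301/20.

301/20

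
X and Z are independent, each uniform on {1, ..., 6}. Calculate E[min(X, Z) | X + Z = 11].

Outcomes with X + Z = 11: (5,6), (6,5), each with probability 1/36.
E[min(X, Z) | X + Z = 11] = (5 + 5) / 2 = 5.

5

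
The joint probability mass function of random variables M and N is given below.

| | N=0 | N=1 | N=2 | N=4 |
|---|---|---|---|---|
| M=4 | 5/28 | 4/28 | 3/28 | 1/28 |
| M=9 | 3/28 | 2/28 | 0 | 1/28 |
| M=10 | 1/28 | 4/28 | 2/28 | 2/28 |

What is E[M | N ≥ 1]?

P(N ≥ 1) = 19/28.
Summing M·P(M=x,N=y) over the conditioning event gives 139/28.
E[M | N ≥ 1] = (139/28) / (19/28) = 139/19.

139/19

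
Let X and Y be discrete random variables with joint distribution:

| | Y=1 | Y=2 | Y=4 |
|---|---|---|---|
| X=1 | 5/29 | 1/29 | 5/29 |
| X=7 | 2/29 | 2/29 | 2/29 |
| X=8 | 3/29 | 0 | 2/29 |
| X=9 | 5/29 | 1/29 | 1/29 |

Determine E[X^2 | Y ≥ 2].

246/7

P(Y ≥ 2) = 14/29.
Summing X^2·P(X=x,Y=y) over the conditioning event gives 492/29.
E[X^2 | Y ≥ 2] = (492/29) / (14/29) = 246/7.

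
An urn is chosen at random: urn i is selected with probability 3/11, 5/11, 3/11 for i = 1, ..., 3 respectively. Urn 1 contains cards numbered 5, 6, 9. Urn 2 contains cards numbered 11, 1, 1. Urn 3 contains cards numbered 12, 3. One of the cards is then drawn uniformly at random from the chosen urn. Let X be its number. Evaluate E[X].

E[X | urn 1] = (5+6+9)/3 = 20/3.
E[X | urn 2] = (11+1+1)/3 = 13/3.
E[X | urn 3] = (12+3)/2 = 15/2.
E[X] = (3/11)·(20/3) + (5/11)·(13/3) + (3/11)·(15/2) = 35/6.

35/6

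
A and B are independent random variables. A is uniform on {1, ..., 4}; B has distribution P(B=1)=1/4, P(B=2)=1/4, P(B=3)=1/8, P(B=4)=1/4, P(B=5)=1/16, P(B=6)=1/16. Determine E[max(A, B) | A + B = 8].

9/2

P(A + B = 8) = 3/32.
Summing max(A,B)·P(x,y) over outcomes with A + B = 8 gives 27/64.
E[max(A, B) | A + B = 8] = (27/64) / (3/32) = 9/2.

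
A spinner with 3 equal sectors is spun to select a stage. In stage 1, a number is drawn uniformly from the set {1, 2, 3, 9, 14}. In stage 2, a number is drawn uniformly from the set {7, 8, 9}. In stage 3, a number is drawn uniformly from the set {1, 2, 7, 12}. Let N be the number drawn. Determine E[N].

E[N | stage 1] = (1+2+3+9+14)/5 = 29/5.
E[N | stage 2] = (7+8+9)/3 = 8.
E[N | stage 3] = (1+2+7+12)/4 = 11/2.
By the law of total expectation,
E[N] = (1/3)·(29/5) + (1/3)·(8) + (1/3)·(11/2) = 193/30.

193/30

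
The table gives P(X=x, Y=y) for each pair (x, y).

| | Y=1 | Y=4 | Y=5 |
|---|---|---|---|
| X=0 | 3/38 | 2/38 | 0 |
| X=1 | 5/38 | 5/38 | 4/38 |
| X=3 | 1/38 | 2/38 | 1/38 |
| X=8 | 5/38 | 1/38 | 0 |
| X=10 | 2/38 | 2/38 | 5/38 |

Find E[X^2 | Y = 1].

267/8

P(Y = 1) = 8/19.
Σ X^2·P over the event = 0·(3/38) + 1·(5/38) + 9·(1/38) + 64·(5/38) + 100·(2/38) = 267/19.
E[X^2 | Y = 1] = (267/19) / (8/19) = 267/8.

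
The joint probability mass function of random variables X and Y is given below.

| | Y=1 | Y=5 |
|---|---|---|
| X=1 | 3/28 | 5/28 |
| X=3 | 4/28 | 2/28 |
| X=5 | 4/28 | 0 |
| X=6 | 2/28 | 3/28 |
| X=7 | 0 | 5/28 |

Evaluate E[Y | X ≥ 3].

P(X ≥ 3) = 5/7.
Σ Y·P over the event = 1·(4/28) + 5·(2/28) + 1·(4/28) + 1·(2/28) + 5·(3/28) + 5·(5/28) = 15/7.
E[Y | X ≥ 3] = (15/7) / (5/7) = 3.

3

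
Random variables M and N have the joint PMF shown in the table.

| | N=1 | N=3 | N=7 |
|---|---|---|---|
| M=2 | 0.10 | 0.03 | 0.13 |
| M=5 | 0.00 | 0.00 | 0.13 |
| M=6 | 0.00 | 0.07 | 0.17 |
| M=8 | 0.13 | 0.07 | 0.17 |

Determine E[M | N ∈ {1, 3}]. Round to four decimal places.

5.7000

P(N ∈ {1, 3}) = 0.40.
Σ M·P over the event = 2·(0.10) + 2·(0.03) + 6·(0.07) + 8·(0.13) + 8·(0.07) = 2.28.
E[M | N ∈ {1, 3}] = (2.28) / (0.40) = 5.7000.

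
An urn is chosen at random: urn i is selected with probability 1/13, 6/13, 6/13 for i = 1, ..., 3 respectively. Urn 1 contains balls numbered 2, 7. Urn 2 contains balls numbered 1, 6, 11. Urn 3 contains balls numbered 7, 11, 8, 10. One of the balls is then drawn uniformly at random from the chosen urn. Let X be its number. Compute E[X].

E[X | urn 1] = (2+7)/2 = 9/2.
E[X | urn 2] = (1+6+11)/3 = 6.
E[X | urn 3] = (7+11+8+10)/4 = 9.
By the law of total expectation,
E[X] = (1/13)·(9/2) + (6/13)·(6) + (6/13)·(9) = 189/26.

189/26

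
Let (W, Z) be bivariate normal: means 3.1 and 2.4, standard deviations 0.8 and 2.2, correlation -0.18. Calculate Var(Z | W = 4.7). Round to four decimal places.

4.6832

The conditional variance in a bivariate normal is σ_Z²(1 − ρ²), independent of x.
Var(Z | W=4.7) = (2.2)²·(1 − (-0.18)²) = 4.84·0.9676 = 4.6832.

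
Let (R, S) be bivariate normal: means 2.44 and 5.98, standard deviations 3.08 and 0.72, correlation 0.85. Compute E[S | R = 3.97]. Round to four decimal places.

6.2840

The regression of S on R has slope ρ·σ_S/σ_R and passes through (μ_R, μ_S).
E[S | R=3.97] = 5.98 + (0.85)·(0.72/3.08)·(3.97 − (2.44)) = 5.98 + (0.1987)·(1.53) = 6.2840.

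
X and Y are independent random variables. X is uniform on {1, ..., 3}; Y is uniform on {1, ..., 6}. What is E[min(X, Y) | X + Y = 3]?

1

Outcomes with X + Y = 3: (1,2), (2,1), each with probability 1/18.
E[min(X, Y) | X + Y = 3] = (1 + 1) / 2 = 1.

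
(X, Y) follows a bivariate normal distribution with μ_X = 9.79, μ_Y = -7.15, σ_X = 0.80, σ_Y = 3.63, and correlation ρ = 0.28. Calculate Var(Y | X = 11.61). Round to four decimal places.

12.1438

Var(Y | X=x) = (1 − ρ²)·σ_Y².
Var(Y | X=11.61) = (3.63)²·(1 − (0.28)²) = 13.1769·0.9216 = 12.1438.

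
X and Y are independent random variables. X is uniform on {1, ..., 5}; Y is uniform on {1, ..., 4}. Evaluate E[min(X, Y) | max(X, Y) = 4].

Outcomes with max(X, Y) = 4: (1,4), (2,4), (3,4), (4,1), (4,2), (4,3), (4,4), each with probability 1/20.
E[min(X, Y) | max(X, Y) = 4] = (1 + 2 + 3 + 1 + 2 + 3 + 4) / 7 = 16/7.

16/7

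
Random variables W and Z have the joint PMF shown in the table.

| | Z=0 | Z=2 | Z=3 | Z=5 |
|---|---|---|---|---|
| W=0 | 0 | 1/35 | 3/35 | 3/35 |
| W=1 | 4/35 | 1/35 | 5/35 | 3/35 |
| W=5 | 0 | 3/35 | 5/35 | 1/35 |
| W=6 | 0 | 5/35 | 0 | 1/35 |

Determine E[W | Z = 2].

23/5

P(Z = 2) = 2/7.
Σ W·P over the event = 0·(1/35) + 1·(1/35) + 5·(3/35) + 6·(5/35) = 46/35.
E[W | Z = 2] = (46/35) / (2/7) = 23/5.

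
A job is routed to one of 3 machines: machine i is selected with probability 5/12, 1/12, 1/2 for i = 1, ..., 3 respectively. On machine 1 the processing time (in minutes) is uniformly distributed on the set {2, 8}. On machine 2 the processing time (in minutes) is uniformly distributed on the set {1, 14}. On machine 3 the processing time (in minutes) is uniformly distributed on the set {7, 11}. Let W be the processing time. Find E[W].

173/24

E[W | machine 1] = (2+8)/2 = 5.
E[W | machine 2] = (1+14)/2 = 15/2.
E[W | machine 3] = (7+11)/2 = 9.
E[W] = (5/12)·(5) + (1/12)·(15/2) + (1/2)·(9) = 173/24.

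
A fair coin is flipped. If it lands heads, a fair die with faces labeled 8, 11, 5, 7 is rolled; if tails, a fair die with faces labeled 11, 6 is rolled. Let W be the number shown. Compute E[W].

65/8

E[W | heads] = (8+11+5+7)/4 = 31/4.
E[W | tails] = (11+6)/2 = 17/2.
E[W] = (1/2)·(31/4) + (1/2)·(17/2) = 65/8.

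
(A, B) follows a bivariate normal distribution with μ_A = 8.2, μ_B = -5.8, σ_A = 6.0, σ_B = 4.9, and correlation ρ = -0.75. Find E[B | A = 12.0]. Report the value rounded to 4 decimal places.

E[B | A=x] = μ_B + ρ(σ_B/σ_A)(x − μ_A) for jointly normal variables.
E[B | A=12.0] = -5.8 + (-0.75)·(4.9/6.0)·(12.0 − (8.2)) = -5.8 + (-0.6125)·(3.8) = -8.1275.

-8.1275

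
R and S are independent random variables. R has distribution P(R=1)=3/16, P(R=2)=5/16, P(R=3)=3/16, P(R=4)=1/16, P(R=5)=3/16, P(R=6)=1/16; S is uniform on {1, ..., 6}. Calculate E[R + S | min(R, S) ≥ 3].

P(min(R, S) ≥ 3) = 1/3.
Summing (R+S)·P(x,y) over outcomes with min(R, S) ≥ 3 gives 35/12.
E[R + S | min(R, S) ≥ 3] = (35/12) / (1/3) = 35/4.

35/4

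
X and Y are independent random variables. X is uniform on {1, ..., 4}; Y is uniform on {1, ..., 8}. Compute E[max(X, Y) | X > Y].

P(X > Y) = 3/16.
Summing max(X,Y)·P(x,y) over outcomes with X > Y gives 5/8.
E[max(X, Y) | X > Y] = (5/8) / (3/16) = 10/3.

10/3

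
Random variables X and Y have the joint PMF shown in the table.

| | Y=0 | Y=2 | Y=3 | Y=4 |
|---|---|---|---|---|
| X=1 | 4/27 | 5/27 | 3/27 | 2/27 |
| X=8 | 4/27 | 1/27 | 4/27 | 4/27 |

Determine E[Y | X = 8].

30/13

P(X = 8) = 13/27.
Σ Y·P over the event = 0·(4/27) + 2·(1/27) + 3·(4/27) + 4·(4/27) = 10/9.
E[Y | X = 8] = (10/9) / (13/27) = 30/13.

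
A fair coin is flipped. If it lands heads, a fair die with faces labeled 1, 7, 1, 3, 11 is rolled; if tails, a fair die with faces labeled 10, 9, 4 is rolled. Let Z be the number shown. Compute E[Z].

E[Z | heads] = (1+7+1+3+11)/5 = 23/5.
E[Z | tails] = (10+9+4)/3 = 23/3.
By the law of total expectation,
E[Z] = (1/2)·(23/5) + (1/2)·(23/3) = 92/15.

92/15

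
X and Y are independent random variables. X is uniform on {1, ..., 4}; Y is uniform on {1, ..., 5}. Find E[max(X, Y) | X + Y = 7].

13/3

Outcomes with X + Y = 7: (2,5), (3,4), (4,3), each with probability 1/20.
E[max(X, Y) | X + Y = 7] = (5 + 4 + 4) / 3 = 13/3.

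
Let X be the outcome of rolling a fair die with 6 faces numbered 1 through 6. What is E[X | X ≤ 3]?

Given X ≤ 3, X is equally likely to be any of {1, 2, 3}.
E[X | X ≤ 3] = (1 + 2 + 3) / 3 = 2.

2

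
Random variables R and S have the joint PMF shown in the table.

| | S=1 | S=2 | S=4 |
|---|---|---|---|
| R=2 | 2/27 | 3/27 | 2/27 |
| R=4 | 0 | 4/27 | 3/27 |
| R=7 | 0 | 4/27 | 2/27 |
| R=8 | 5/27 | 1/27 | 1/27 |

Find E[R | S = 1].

P(S = 1) = 7/27.
Σ R·P over the event = 2·(2/27) + 8·(5/27) = 44/27.
E[R | S = 1] = (44/27) / (7/27) = 44/7.

44/7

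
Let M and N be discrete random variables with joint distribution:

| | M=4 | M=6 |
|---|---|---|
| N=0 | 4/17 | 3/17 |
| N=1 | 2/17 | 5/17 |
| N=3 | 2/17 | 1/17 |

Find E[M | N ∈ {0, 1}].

36/7

P(N ∈ {0, 1}) = 14/17.
Σ M·P over the event = 4·(4/17) + 4·(2/17) + 6·(3/17) + 6·(5/17) = 72/17.
E[M | N ∈ {0, 1}] = (72/17) / (14/17) = 36/7.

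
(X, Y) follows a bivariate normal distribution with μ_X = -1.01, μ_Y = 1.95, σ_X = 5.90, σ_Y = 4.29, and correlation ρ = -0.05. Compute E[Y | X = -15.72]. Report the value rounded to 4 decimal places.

2.4848

The regression of Y on X has slope ρ·σ_Y/σ_X and passes through (μ_X, μ_Y).
E[Y | X=-15.72] = 1.95 + (-0.05)·(4.29/5.90)·(-15.72 − (-1.01)) = 1.95 + (-0.036356)·(-14.71) = 2.4848.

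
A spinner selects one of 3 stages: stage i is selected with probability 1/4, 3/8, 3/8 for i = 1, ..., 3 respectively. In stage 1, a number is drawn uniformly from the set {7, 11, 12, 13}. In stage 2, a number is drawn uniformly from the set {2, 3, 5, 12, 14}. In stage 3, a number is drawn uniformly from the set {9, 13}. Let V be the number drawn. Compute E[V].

E[V | stage 1] = (7+11+12+13)/4 = 43/4.
E[V | stage 2] = (2+3+5+12+14)/5 = 36/5.
E[V | stage 3] = (9+13)/2 = 11.
By the law of total expectation,
E[V] = (1/4)·(43/4) + (3/8)·(36/5) + (3/8)·(11) = 761/80.

761/80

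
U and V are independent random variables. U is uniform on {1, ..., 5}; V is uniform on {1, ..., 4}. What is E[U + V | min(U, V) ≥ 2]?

P(min(U, V) ≥ 2) = 3/5.
Summing (U+V)·P(x,y) over outcomes with min(U, V) ≥ 2 gives 39/10.
E[U + V | min(U, V) ≥ 2] = (39/10) / (3/5) = 13/2.

13/2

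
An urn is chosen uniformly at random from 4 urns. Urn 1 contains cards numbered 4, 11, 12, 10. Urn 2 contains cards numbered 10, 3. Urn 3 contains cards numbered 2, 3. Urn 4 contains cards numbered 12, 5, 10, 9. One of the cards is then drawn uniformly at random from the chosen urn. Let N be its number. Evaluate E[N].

109/16

E[N | urn 1] = (4+11+12+10)/4 = 37/4.
E[N | urn 2] = (10+3)/2 = 13/2.
E[N | urn 3] = (2+3)/2 = 5/2.
E[N | urn 4] = (12+5+10+9)/4 = 9.
By the law of total expectation,
E[N] = (1/4)·(37/4) + (1/4)·(13/2) + (1/4)·(5/2) + (1/4)·(9) = 109/16.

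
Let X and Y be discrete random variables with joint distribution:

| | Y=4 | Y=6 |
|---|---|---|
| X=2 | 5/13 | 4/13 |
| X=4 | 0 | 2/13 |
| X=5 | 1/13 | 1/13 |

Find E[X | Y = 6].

3

P(Y = 6) = 7/13.
Σ X·P over the event = 2·(4/13) + 4·(2/13) + 5·(1/13) = 21/13.
E[X | Y = 6] = (21/13) / (7/13) = 3.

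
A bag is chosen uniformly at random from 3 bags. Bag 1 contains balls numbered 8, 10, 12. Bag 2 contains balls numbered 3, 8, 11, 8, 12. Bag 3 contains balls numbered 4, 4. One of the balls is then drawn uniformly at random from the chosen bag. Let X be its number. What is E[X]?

E[X | bag 1] = (8+10+12)/3 = 10.
E[X | bag 2] = (3+8+11+8+12)/5 = 42/5.
E[X | bag 3] = (4+4)/2 = 4.
E[X] = (1/3)·(10) + (1/3)·(42/5) + (1/3)·(4) = 112/15.

112/15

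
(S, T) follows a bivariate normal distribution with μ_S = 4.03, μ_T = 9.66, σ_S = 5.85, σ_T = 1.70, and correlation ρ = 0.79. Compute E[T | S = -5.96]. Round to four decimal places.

7.3666

E[T | S=x] = μ_T + ρ(σ_T/σ_S)(x − μ_S) for jointly normal variables.
E[T | S=-5.96] = 9.66 + (0.79)·(1.70/5.85)·(-5.96 − (4.03)) = 9.66 + (0.22957)·(-9.99) = 7.3666.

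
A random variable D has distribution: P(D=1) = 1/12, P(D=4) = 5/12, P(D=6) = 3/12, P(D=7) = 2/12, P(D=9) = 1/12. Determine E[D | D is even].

P(D is even) = 2/3.
Σ over the event: 4·5/12 + 6·1/4 = 19/6.
E[D | D is even] = (19/6) / (2/3) = 19/4.

19/4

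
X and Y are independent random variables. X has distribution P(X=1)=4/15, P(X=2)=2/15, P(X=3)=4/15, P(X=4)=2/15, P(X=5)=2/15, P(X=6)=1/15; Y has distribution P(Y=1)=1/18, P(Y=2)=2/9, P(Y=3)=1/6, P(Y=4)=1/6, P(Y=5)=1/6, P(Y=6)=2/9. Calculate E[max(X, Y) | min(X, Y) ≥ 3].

194/39

P(min(X, Y) ≥ 3) = 13/30.
Summing max(X,Y)·P(x,y) over outcomes with min(X, Y) ≥ 3 gives 97/45.
E[max(X, Y) | min(X, Y) ≥ 3] = (97/45) / (13/30) = 194/39.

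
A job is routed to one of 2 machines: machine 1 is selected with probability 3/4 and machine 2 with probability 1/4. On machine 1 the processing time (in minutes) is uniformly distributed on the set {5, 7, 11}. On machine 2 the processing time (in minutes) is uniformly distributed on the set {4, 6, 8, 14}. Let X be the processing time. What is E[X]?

31/4

E[X | machine 1] = (5+7+11)/3 = 23/3.
E[X | machine 2] = (4+6+8+14)/4 = 8.
By the law of total expectation,
E[X] = (3/4)·(23/3) + (1/4)·(8) = 31/4.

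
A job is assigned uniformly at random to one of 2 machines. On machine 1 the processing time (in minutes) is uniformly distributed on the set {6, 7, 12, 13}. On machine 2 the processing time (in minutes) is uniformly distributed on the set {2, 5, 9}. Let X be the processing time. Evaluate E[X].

E[X | machine 1] = (6+7+12+13)/4 = 19/2.
E[X | machine 2] = (2+5+9)/3 = 16/3.
By the law of total expectation,
E[X] = (1/2)·(19/2) + (1/2)·(16/3) = 89/12.

89/12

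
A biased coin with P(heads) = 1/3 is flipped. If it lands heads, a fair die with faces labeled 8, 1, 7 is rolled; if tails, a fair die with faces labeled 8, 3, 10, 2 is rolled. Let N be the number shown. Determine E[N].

101/18

E[N | heads] = (8+1+7)/3 = 16/3.
E[N | tails] = (8+3+10+2)/4 = 23/4.
E[N] = (1/3)·(16/3) + (2/3)·(23/4) = 101/18.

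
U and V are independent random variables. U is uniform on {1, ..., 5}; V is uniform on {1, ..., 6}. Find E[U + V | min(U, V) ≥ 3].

17/2

P(min(U, V) ≥ 3) = 2/5.
Summing (U+V)·P(x,y) over outcomes with min(U, V) ≥ 3 gives 17/5.
E[U + V | min(U, V) ≥ 3] = (17/5) / (2/5) = 17/2.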